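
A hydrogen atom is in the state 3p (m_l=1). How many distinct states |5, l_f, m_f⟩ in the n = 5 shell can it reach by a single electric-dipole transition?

E1 requires Δl = ±1, so l_f ∈ {0, 2}; with 0 ≤ l_f ≤ n_f−1 = 4, the allowed l_f values are {0, 2}.
For l_f = 0: m_f ∈ {m_i−1, m_i, m_i+1} ∩ [−0, 0] = {0} → 1 state.
For l_f = 2: m_f ∈ {m_i−1, m_i, m_i+1} ∩ [−2, 2] = {0, 1, 2} → 3 states.
Total: 4.

4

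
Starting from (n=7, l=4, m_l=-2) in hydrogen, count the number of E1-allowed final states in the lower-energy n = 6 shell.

6

E1 requires Δl = ±1, so l_f ∈ {3, 5}; with 0 ≤ l_f ≤ n_f−1 = 5, the allowed l_f values are {3, 5}.
For l_f = 3: m_f ∈ {m_i−1, m_i, m_i+1} ∩ [−3, 3] = {-3, -2, -1} → 3 states.
For l_f = 5: m_f ∈ {m_i−1, m_i, m_i+1} ∩ [−5, 5] = {-3, -2, -1} → 3 states.
Total: 6.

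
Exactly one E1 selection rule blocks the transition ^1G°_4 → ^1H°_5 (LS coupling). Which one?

Initial level: S=0, L=4, J=4, parity odd. Final level: S=0, L=5, J=5, parity odd.
Parity must change: odd → odd — fails.
ΔS = 0: S: 0 → 0 — ok.
ΔL = 0, ±1 (not L=0↔0): L: 4 → 5, ΔL = +1 — ok.
ΔJ = 0, ±1 (not J=0↔0): J: 4 → 5, ΔJ = +1 — ok.

parity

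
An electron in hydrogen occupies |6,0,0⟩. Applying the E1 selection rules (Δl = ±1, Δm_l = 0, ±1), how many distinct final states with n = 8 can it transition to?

3

E1 requires Δl = ±1, so l_f ∈ {-1, 1}; with 0 ≤ l_f ≤ n_f−1 = 7, the allowed l_f values are {1}.
For l_f = 1: m_f ∈ {m_i−1, m_i, m_i+1} ∩ [−1, 1] = {-1, 0, 1} → 3 states.
Total: 3.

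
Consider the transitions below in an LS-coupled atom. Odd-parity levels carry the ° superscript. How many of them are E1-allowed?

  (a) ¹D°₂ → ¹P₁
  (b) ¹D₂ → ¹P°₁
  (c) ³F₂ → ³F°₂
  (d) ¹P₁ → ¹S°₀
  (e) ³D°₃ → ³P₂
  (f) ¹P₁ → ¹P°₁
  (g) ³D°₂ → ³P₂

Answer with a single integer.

7

(a) allowed
(b) allowed
(c) allowed
(d) allowed
(e) allowed
(f) allowed
(g) allowed
Total allowed: 7 of 7.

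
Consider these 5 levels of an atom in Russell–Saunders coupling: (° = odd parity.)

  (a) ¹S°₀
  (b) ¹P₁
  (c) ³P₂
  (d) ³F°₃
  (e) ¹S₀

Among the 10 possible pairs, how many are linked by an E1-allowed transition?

1

(a)–(b): allowed.
(a)–(c): forbidden (ΔS, ΔJ).
(a)–(d): forbidden (parity, ΔS, ΔL, ΔJ).
(a)–(e): forbidden (ΔL, ΔJ).
(b)–(c): forbidden (parity, ΔS).
(b)–(d): forbidden (ΔS, ΔL, ΔJ).
(b)–(e): forbidden (parity).
(c)–(d): forbidden (ΔL).
(c)–(e): forbidden (parity, ΔS, ΔJ).
(d)–(e): forbidden (ΔS, ΔL, ΔJ).
Allowed pairs: 1 of 10.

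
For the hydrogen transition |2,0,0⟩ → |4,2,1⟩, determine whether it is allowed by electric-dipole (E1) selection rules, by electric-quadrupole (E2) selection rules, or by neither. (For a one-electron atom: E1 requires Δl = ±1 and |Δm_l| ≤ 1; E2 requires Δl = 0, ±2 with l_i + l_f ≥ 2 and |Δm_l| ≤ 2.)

Δl = 2 − 0 = +2; l_i + l_f = 2.
Δm_l = +1.
E1 (Δl = ±1, |Δm_l| ≤ 1): not satisfied.
E2 (Δl = 0,±2, l_i+l_f ≥ 2, |Δm_l| ≤ 2): satisfied.

E2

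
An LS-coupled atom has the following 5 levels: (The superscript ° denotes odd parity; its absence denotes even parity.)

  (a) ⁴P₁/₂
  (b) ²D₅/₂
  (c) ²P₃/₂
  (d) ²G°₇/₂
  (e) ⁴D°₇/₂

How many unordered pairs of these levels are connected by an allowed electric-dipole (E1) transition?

0

(a)–(b): forbidden (parity, ΔS, ΔJ).
(a)–(c): forbidden (parity, ΔS).
(a)–(d): forbidden (ΔS, ΔL, ΔJ).
(a)–(e): forbidden (ΔJ).
(b)–(c): forbidden (parity).
(b)–(d): forbidden (ΔL).
(b)–(e): forbidden (ΔS).
(c)–(d): forbidden (ΔL, ΔJ).
(c)–(e): forbidden (ΔS, ΔJ).
(d)–(e): forbidden (parity, ΔS, ΔL).
Allowed pairs: 0 of 10.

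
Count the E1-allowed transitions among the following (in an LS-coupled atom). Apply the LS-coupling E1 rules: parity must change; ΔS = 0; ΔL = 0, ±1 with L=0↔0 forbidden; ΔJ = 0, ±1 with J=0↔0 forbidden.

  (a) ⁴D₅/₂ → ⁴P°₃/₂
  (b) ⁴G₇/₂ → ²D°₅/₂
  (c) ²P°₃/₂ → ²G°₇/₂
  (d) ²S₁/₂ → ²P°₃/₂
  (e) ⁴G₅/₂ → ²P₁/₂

(a) allowed
(b) forbidden (ΔS, ΔL fail)
(c) forbidden (parity, ΔL, ΔJ fail)
(d) allowed
(e) forbidden (parity, ΔS, ΔL, ΔJ fail)
Total allowed: 2 of 5.

2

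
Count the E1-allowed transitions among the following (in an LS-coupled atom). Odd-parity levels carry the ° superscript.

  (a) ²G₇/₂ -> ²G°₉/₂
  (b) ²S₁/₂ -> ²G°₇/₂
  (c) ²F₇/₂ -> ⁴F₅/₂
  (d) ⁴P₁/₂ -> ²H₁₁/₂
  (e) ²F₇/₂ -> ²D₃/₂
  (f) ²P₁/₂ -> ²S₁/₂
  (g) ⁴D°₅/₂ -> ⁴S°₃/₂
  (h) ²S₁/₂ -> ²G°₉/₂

(a) allowed
(b) forbidden (ΔL, ΔJ fail)
(c) forbidden (parity, ΔS fail)
(d) forbidden (parity, ΔS, ΔL, ΔJ fail)
(e) forbidden (parity, ΔJ fail)
(f) forbidden (parity fails)
(g) forbidden (parity, ΔL fail)
(h) forbidden (ΔL, ΔJ fail)
Total allowed: 1 of 8.

1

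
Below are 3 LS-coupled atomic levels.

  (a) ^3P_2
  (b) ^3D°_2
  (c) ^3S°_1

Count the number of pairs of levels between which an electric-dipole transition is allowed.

2

(a)–(b): allowed.
(a)–(c): allowed.
(b)–(c): forbidden (parity, ΔL).
Allowed pairs: 2 of 3.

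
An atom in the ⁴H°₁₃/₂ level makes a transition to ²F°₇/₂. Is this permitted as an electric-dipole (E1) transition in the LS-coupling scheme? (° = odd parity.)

forbidden

Reading off the term symbols: S 3/2→1/2, L 5→3, J 13/2→7/2, parity odd→odd.
Parity must change: odd → odd — fails.
ΔS = 0: S: 3/2 → 1/2 — fails.
ΔL = 0, ±1 (not L=0↔0): L: 5 → 3, ΔL = -2 — fails.
ΔJ = 0, ±1 (not J=0↔0): J: 13/2 → 7/2, ΔJ = -3 — fails.
Rule(s) violated: parity, ΔS, ΔL, ΔJ.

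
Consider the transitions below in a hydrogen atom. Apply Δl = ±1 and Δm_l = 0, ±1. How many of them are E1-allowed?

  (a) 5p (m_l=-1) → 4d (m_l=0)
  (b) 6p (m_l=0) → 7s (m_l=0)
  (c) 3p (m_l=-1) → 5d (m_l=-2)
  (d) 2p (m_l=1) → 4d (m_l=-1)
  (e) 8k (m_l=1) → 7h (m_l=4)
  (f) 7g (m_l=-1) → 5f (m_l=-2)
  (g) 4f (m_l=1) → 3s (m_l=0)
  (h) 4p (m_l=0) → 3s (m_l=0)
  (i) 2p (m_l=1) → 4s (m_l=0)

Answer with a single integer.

6

(a) allowed
(b) allowed
(c) allowed
(d) forbidden — Δm_l = -2 (E1 requires Δm_l = 0, ±1)
(e) forbidden — Δl = -2 (E1 requires Δl = ±1); Δm_l = +3 (E1 requires Δm_l = 0, ±1)
(f) allowed
(g) forbidden — Δl = -3 (E1 requires Δl = ±1)
(h) allowed
(i) allowed
Total allowed: 6 of 9.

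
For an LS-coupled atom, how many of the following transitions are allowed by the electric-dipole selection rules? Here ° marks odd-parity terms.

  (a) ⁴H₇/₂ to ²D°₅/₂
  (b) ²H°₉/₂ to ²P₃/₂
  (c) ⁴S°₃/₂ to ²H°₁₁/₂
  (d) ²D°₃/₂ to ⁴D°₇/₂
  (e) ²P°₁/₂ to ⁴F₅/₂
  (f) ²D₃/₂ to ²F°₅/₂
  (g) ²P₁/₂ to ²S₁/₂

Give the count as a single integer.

(a) forbidden (ΔS, ΔL fail)
(b) forbidden (ΔL, ΔJ fail)
(c) forbidden (parity, ΔS, ΔL, ΔJ fail)
(d) forbidden (parity, ΔS, ΔJ fail)
(e) forbidden (ΔS, ΔL, ΔJ fail)
(f) allowed
(g) forbidden (parity fails)
Total allowed: 1 of 7.

1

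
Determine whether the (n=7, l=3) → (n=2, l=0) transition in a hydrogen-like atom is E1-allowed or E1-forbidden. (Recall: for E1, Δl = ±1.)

Initial l = 3, final l = 0, so Δl = -3. E1 requires Δl = ±1: violated.
The transition is electric-dipole forbidden.

forbidden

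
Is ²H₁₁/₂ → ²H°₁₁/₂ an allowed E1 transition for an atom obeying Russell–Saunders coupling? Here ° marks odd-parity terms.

allowed

Initial level: S=1/2, L=5, J=11/2, parity even. Final level: S=1/2, L=5, J=11/2, parity odd.
Parity must change: even → odd — satisfied.
ΔS = 0: S: 1/2 → 1/2 — satisfied.
ΔL = 0, ±1 (not L=0↔0): L: 5 → 5, ΔL = +0 — satisfied.
ΔJ = 0, ±1 (not J=0↔0): J: 11/2 → 11/2, ΔJ = +0 — satisfied.
All four E1 rules are satisfied.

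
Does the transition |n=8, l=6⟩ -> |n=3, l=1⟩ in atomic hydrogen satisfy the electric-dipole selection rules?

forbidden

Initial l = 6, final l = 1, so Δl = -5. E1 requires Δl = ±1: fails.
The transition is electric-dipole forbidden.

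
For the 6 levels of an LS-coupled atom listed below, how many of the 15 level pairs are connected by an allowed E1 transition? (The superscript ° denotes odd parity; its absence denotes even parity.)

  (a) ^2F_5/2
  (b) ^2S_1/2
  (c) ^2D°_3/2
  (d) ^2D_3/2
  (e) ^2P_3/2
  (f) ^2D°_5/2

6

(a)–(b): forbidden (parity, ΔL, ΔJ).
(a)–(c): allowed.
(a)–(d): forbidden (parity).
(a)–(e): forbidden (parity, ΔL).
(a)–(f): allowed.
(b)–(c): forbidden (ΔL).
(b)–(d): forbidden (parity, ΔL).
(b)–(e): forbidden (parity).
(b)–(f): forbidden (ΔL, ΔJ).
(c)–(d): allowed.
(c)–(e): allowed.
(c)–(f): forbidden (parity).
(d)–(e): forbidden (parity).
(d)–(f): allowed.
(e)–(f): allowed.
Allowed pairs: 6 of 15.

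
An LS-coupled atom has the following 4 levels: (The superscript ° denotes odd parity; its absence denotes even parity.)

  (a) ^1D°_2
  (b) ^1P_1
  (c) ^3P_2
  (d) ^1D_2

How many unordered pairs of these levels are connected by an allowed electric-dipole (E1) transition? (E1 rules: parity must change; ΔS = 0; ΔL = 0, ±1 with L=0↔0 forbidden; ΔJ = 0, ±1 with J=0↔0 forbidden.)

(a)–(b): allowed.
(a)–(c): forbidden (ΔS).
(a)–(d): allowed.
(b)–(c): forbidden (parity, ΔS).
(b)–(d): forbidden (parity).
(c)–(d): forbidden (parity, ΔS).
Allowed pairs: 2 of 6.

2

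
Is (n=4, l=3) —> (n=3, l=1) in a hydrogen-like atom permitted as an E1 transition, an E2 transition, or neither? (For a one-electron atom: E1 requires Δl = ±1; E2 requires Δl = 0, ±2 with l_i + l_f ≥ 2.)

Δl = 1 − 3 = -2; l_i + l_f = 4.
E1 (Δl = ±1): not satisfied.
E2 (Δl = 0,±2, l_i+l_f ≥ 2): satisfied.

E2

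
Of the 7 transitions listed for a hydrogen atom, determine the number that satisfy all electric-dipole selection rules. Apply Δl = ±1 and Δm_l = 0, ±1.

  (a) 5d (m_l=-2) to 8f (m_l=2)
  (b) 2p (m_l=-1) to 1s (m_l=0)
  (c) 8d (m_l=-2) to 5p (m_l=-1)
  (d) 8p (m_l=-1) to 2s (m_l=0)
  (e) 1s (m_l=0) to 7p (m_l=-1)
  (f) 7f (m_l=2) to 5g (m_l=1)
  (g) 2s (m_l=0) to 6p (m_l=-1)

(a) forbidden — Δm_l = +4 (E1 requires Δm_l = 0, ±1)
(b) allowed
(c) allowed
(d) allowed
(e) allowed
(f) allowed
(g) allowed
Total allowed: 6 of 7.

6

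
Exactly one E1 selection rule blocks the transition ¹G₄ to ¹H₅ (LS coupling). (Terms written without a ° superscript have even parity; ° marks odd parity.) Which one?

parity

Initial level: S=0, L=4, J=4, parity even. Final level: S=0, L=5, J=5, parity even.
Parity must change: even → even — fails.
ΔS = 0: S: 0 → 0 — ok.
ΔL = 0, ±1 (not L=0↔0): L: 4 → 5, ΔL = +1 — ok.
ΔJ = 0, ±1 (not J=0↔0): J: 4 → 5, ΔJ = +1 — ok.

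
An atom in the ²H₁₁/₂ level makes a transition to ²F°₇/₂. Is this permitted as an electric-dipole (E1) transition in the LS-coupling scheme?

forbidden

Initial level: S=1/2, L=5, J=11/2, parity even. Final level: S=1/2, L=3, J=7/2, parity odd.
ΔL = 0, ±1 (not L=0↔0): L: 5 → 3, ΔL = -2 — ✗.
ΔJ = 0, ±1 (not J=0↔0): J: 11/2 → 7/2, ΔJ = -2 — ✗.
ΔS = 0: S: 1/2 → 1/2 — ✓.
Parity must change: even → odd — ✓.
Rule(s) violated: ΔL, ΔJ.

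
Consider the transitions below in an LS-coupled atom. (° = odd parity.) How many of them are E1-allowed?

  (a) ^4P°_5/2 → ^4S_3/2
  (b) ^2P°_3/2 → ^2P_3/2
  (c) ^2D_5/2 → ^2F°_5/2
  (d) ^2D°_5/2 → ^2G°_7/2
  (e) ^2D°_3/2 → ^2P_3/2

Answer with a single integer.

4

(a) allowed
(b) allowed
(c) allowed
(d) forbidden (parity, ΔL fail)
(e) allowed
Total allowed: 4 of 5.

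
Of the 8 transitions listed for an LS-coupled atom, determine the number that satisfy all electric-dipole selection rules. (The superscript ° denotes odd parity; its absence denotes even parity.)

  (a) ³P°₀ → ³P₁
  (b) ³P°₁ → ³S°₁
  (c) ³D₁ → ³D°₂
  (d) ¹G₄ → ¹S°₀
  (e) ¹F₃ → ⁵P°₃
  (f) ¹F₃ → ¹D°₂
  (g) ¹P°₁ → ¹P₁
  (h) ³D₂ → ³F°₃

5

(a) allowed
(b) forbidden (parity fails)
(c) allowed
(d) forbidden (ΔL, ΔJ fail)
(e) forbidden (ΔS, ΔL fail)
(f) allowed
(g) allowed
(h) allowed
Total allowed: 5 of 8.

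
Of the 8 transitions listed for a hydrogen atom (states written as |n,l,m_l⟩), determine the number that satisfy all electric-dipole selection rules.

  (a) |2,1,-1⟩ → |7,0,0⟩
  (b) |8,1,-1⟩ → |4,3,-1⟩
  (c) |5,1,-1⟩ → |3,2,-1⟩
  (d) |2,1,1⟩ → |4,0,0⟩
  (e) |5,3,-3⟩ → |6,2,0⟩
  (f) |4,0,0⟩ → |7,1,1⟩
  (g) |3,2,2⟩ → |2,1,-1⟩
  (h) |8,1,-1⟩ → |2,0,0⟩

(a) allowed
(b) forbidden — Δl = +2 (E1 requires Δl = ±1)
(c) allowed
(d) allowed
(e) forbidden — Δm_l = +3 (E1 requires Δm_l = 0, ±1)
(f) allowed
(g) forbidden — Δm_l = -3 (E1 requires Δm_l = 0, ±1)
(h) allowed
Total allowed: 5 of 8.

5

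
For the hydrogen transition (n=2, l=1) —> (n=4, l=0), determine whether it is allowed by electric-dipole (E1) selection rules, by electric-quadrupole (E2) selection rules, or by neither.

E1

Δl = 0 − 1 = -1; l_i + l_f = 1.
E1 (Δl = ±1): satisfied.
E2 (Δl = 0,±2, l_i+l_f ≥ 2): not satisfied.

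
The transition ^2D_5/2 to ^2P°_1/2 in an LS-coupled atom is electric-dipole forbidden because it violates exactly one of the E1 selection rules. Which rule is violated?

ΔL = 0, ±1 (not L=0↔0): L: 2 → 1, ΔL = -1 — satisfied.
Parity must change: even → odd — satisfied.
ΔS = 0: S: 1/2 → 1/2 — satisfied.
ΔJ = 0, ±1 (not J=0↔0): J: 5/2 → 1/2, ΔJ = -2 — violated.

the ΔJ = 0, ±1 rule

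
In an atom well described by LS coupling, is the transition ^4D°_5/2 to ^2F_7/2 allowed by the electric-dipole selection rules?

Reading off the term symbols: S 3/2→1/2, L 2→3, J 5/2→7/2, parity odd→even.
ΔJ = 0, ±1 (not J=0↔0): J: 5/2 → 7/2, ΔJ = +1 — ok.
Parity must change: odd → even — ok.
ΔS = 0: S: 3/2 → 1/2 — fails.
ΔL = 0, ±1 (not L=0↔0): L: 2 → 3, ΔL = +1 — ok.
Rule(s) violated: ΔS.

forbidden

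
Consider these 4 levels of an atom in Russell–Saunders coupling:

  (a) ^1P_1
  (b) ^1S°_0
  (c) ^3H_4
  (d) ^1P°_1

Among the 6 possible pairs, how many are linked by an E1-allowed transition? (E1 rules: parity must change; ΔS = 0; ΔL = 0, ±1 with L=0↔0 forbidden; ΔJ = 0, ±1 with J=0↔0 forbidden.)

(a)–(b): allowed.
(a)–(c): forbidden (parity, ΔS, ΔL, ΔJ).
(a)–(d): allowed.
(b)–(c): forbidden (ΔS, ΔL, ΔJ).
(b)–(d): forbidden (parity).
(c)–(d): forbidden (ΔS, ΔL, ΔJ).
Allowed pairs: 2 of 6.

2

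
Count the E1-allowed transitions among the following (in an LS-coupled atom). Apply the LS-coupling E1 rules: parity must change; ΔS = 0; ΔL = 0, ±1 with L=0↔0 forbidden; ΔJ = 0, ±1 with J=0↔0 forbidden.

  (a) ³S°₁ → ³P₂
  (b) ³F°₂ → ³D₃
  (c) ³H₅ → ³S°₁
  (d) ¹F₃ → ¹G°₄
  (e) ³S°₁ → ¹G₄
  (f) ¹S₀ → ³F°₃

(a) allowed
(b) allowed
(c) forbidden (ΔL, ΔJ fail)
(d) allowed
(e) forbidden (ΔS, ΔL, ΔJ fail)
(f) forbidden (ΔS, ΔL, ΔJ fail)
Total allowed: 3 of 6.

3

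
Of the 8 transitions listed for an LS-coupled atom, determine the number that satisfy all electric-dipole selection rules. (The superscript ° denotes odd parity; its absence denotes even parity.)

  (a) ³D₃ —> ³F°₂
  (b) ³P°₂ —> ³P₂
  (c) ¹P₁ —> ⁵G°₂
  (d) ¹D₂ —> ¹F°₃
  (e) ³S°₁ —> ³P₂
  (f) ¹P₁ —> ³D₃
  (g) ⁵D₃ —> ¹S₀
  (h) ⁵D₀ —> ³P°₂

(a) allowed
(b) allowed
(c) forbidden (ΔS, ΔL fail)
(d) allowed
(e) allowed
(f) forbidden (parity, ΔS, ΔJ fail)
(g) forbidden (parity, ΔS, ΔL, ΔJ fail)
(h) forbidden (ΔS, ΔJ fail)
Total allowed: 4 of 8.

4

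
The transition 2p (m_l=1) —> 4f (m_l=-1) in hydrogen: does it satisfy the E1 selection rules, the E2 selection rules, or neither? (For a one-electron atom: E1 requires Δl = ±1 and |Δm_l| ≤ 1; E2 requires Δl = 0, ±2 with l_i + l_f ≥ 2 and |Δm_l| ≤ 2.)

Δl = 3 − 1 = +2; l_i + l_f = 4.
Δm_l = -2.
E1 (Δl = ±1, |Δm_l| ≤ 1): not satisfied.
E2 (Δl = 0,±2, l_i+l_f ≥ 2, |Δm_l| ≤ 2): satisfied.

E2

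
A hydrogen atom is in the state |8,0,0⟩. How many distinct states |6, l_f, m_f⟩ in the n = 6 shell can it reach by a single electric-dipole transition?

3

E1 requires Δl = ±1, so l_f ∈ {-1, 1}; with 0 ≤ l_f ≤ n_f−1 = 5, the allowed l_f values are {1}.
For l_f = 1: m_f ∈ {m_i−1, m_i, m_i+1} ∩ [−1, 1] = {-1, 0, 1} → 3 states.
Total: 3.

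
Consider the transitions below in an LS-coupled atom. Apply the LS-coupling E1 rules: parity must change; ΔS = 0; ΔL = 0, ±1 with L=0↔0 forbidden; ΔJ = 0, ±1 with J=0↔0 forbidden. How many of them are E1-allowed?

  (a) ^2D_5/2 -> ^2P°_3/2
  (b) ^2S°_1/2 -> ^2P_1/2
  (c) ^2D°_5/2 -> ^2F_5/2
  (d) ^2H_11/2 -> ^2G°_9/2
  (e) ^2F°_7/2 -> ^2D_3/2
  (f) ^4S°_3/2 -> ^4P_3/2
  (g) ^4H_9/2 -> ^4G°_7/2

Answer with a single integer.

(a) allowed
(b) allowed
(c) allowed
(d) allowed
(e) forbidden (ΔJ fails)
(f) allowed
(g) allowed
Total allowed: 6 of 7.

6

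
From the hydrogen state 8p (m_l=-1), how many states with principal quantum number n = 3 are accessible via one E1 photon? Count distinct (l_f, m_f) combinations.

E1 requires Δl = ±1, so l_f ∈ {0, 2}; with 0 ≤ l_f ≤ n_f−1 = 2, the allowed l_f values are {0, 2}.
For l_f = 0: m_f ∈ {m_i−1, m_i, m_i+1} ∩ [−0, 0] = {0} → 1 state.
For l_f = 2: m_f ∈ {m_i−1, m_i, m_i+1} ∩ [−2, 2] = {-2, -1, 0} → 3 states.
Total: 4.

4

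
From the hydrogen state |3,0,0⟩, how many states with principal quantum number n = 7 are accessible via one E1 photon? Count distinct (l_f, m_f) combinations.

E1 requires Δl = ±1, so l_f ∈ {-1, 1}; with 0 ≤ l_f ≤ n_f−1 = 6, the allowed l_f values are {1}.
For l_f = 1: m_f ∈ {m_i−1, m_i, m_i+1} ∩ [−1, 1] = {-1, 0, 1} → 3 states.
Total: 3.

3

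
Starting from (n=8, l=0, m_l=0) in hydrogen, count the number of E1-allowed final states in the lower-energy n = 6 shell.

3

E1 requires Δl = ±1, so l_f ∈ {-1, 1}; with 0 ≤ l_f ≤ n_f−1 = 5, the allowed l_f values are {1}.
For l_f = 1: m_f ∈ {m_i−1, m_i, m_i+1} ∩ [−1, 1] = {-1, 0, 1} → 3 states.
Total: 3.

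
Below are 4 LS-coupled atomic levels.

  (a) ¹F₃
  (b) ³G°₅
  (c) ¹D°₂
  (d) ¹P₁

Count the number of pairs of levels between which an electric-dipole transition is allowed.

2

(a)–(b): forbidden (ΔS, ΔJ).
(a)–(c): allowed.
(a)–(d): forbidden (parity, ΔL, ΔJ).
(b)–(c): forbidden (parity, ΔS, ΔL, ΔJ).
(b)–(d): forbidden (ΔS, ΔL, ΔJ).
(c)–(d): allowed.
Allowed pairs: 2 of 6.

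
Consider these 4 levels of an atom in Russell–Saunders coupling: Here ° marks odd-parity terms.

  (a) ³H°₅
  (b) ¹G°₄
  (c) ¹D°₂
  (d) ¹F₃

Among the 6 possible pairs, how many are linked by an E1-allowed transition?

(a)–(b): forbidden (parity, ΔS).
(a)–(c): forbidden (parity, ΔS, ΔL, ΔJ).
(a)–(d): forbidden (ΔS, ΔL, ΔJ).
(b)–(c): forbidden (parity, ΔL, ΔJ).
(b)–(d): allowed.
(c)–(d): allowed.
Allowed pairs: 2 of 6.

2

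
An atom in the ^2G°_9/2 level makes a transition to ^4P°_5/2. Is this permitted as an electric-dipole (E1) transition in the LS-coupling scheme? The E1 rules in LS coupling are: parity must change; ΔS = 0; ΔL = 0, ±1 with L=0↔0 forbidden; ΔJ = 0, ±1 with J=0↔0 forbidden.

Reading off the term symbols: S 1/2→3/2, L 4→1, J 9/2→5/2, parity odd→odd.
ΔS = 0: S: 1/2 → 3/2 — ✗.
ΔL = 0, ±1 (not L=0↔0): L: 4 → 1, ΔL = -3 — ✗.
Parity must change: odd → odd — ✗.
ΔJ = 0, ±1 (not J=0↔0): J: 9/2 → 5/2, ΔJ = -2 — ✗.
Rule(s) violated: parity, ΔS, ΔL, ΔJ.

forbidden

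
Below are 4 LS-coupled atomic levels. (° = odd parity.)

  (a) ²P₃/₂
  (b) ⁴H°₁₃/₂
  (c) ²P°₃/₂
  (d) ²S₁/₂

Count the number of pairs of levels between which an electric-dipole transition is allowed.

2

(a)–(b): forbidden (ΔS, ΔL, ΔJ).
(a)–(c): allowed.
(a)–(d): forbidden (parity).
(b)–(c): forbidden (parity, ΔS, ΔL, ΔJ).
(b)–(d): forbidden (ΔS, ΔL, ΔJ).
(c)–(d): allowed.
Allowed pairs: 2 of 6.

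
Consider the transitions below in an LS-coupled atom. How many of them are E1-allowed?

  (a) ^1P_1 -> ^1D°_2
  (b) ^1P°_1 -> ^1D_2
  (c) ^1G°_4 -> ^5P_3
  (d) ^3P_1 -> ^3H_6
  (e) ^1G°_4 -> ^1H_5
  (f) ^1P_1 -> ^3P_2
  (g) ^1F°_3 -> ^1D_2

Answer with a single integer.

(a) allowed
(b) allowed
(c) forbidden (ΔS, ΔL fail)
(d) forbidden (parity, ΔL, ΔJ fail)
(e) allowed
(f) forbidden (parity, ΔS fail)
(g) allowed
Total allowed: 4 of 7.

4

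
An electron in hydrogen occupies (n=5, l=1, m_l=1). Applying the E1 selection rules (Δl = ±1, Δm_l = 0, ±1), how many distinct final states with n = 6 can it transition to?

4

E1 requires Δl = ±1, so l_f ∈ {0, 2}; with 0 ≤ l_f ≤ n_f−1 = 5, the allowed l_f values are {0, 2}.
For l_f = 0: m_f ∈ {m_i−1, m_i, m_i+1} ∩ [−0, 0] = {0} → 1 state.
For l_f = 2: m_f ∈ {m_i−1, m_i, m_i+1} ∩ [−2, 2] = {0, 1, 2} → 3 states.
Total: 4.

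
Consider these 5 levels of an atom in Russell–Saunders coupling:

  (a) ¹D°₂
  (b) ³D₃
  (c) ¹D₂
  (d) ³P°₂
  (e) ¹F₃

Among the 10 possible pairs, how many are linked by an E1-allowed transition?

(a)–(b): forbidden (ΔS).
(a)–(c): allowed.
(a)–(d): forbidden (parity, ΔS).
(a)–(e): allowed.
(b)–(c): forbidden (parity, ΔS).
(b)–(d): allowed.
(b)–(e): forbidden (parity, ΔS).
(c)–(d): forbidden (ΔS).
(c)–(e): forbidden (parity).
(d)–(e): forbidden (ΔS, ΔL).
Allowed pairs: 3 of 10.

3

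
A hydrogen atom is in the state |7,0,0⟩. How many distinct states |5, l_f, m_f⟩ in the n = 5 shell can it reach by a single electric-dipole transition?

E1 requires Δl = ±1, so l_f ∈ {-1, 1}; with 0 ≤ l_f ≤ n_f−1 = 4, the allowed l_f values are {1}.
For l_f = 1: m_f ∈ {m_i−1, m_i, m_i+1} ∩ [−1, 1] = {-1, 0, 1} → 3 states.
Total: 3.

3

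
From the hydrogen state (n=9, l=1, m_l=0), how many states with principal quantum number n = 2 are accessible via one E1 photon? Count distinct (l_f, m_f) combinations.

1

E1 requires Δl = ±1, so l_f ∈ {0, 2}; with 0 ≤ l_f ≤ n_f−1 = 1, the allowed l_f values are {0}.
For l_f = 0: m_f ∈ {m_i−1, m_i, m_i+1} ∩ [−0, 0] = {0} → 1 state.
Total: 1.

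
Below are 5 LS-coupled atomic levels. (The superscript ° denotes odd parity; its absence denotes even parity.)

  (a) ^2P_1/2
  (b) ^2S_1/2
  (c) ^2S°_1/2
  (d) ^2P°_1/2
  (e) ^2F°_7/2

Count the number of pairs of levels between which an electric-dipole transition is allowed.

3

(a)–(b): forbidden (parity).
(a)–(c): allowed.
(a)–(d): allowed.
(a)–(e): forbidden (ΔL, ΔJ).
(b)–(c): forbidden (ΔL).
(b)–(d): allowed.
(b)–(e): forbidden (ΔL, ΔJ).
(c)–(d): forbidden (parity).
(c)–(e): forbidden (parity, ΔL, ΔJ).
(d)–(e): forbidden (parity, ΔL, ΔJ).
Allowed pairs: 3 of 10.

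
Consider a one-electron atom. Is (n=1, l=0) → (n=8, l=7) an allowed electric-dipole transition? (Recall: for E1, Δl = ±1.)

Δl = 7 − 0 = +7; the E1 rule Δl = ±1 is violated.
The transition is electric-dipole forbidden.

forbidden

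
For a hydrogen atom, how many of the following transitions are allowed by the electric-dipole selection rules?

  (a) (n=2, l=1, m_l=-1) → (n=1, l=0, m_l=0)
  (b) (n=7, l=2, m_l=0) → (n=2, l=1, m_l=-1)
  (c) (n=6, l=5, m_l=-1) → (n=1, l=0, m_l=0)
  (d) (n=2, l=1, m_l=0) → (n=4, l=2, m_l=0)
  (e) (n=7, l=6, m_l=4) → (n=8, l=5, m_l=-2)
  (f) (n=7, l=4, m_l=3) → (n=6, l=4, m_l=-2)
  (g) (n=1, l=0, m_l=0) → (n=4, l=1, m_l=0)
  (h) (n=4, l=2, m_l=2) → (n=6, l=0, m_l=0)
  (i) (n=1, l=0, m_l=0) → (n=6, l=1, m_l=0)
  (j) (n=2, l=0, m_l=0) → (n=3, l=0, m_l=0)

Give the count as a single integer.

(a) allowed
(b) allowed
(c) forbidden — Δl = -5 (E1 requires Δl = ±1)
(d) allowed
(e) forbidden — Δm_l = -6 (E1 requires Δm_l = 0, ±1)
(f) forbidden — Δl = +0 (E1 requires Δl = ±1); Δm_l = -5 (E1 requires Δm_l = 0, ±1)
(g) allowed
(h) forbidden — Δl = -2 (E1 requires Δl = ±1); Δm_l = -2 (E1 requires Δm_l = 0, ±1)
(i) allowed
(j) forbidden — Δl = +0 (E1 requires Δl = ±1)
Total allowed: 5 of 10.

5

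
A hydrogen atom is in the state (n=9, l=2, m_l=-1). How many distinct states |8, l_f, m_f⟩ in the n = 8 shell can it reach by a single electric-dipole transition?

5

E1 requires Δl = ±1, so l_f ∈ {1, 3}; with 0 ≤ l_f ≤ n_f−1 = 7, the allowed l_f values are {1, 3}.
For l_f = 1: m_f ∈ {m_i−1, m_i, m_i+1} ∩ [−1, 1] = {-1, 0} → 2 states.
For l_f = 3: m_f ∈ {m_i−1, m_i, m_i+1} ∩ [−3, 3] = {-2, -1, 0} → 3 states.
Total: 5.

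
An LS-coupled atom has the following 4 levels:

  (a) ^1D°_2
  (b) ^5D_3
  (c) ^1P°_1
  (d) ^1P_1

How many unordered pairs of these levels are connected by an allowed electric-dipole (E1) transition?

(a)–(b): forbidden (ΔS).
(a)–(c): forbidden (parity).
(a)–(d): allowed.
(b)–(c): forbidden (ΔS, ΔJ).
(b)–(d): forbidden (parity, ΔS, ΔJ).
(c)–(d): allowed.
Allowed pairs: 2 of 6.

2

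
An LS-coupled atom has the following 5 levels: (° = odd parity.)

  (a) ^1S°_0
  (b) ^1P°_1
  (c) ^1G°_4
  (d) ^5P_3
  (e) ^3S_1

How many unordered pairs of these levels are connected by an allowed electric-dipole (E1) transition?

0

(a)–(b): forbidden (parity).
(a)–(c): forbidden (parity, ΔL, ΔJ).
(a)–(d): forbidden (ΔS, ΔJ).
(a)–(e): forbidden (ΔS, ΔL).
(b)–(c): forbidden (parity, ΔL, ΔJ).
(b)–(d): forbidden (ΔS, ΔJ).
(b)–(e): forbidden (ΔS).
(c)–(d): forbidden (ΔS, ΔL).
(c)–(e): forbidden (ΔS, ΔL, ΔJ).
(d)–(e): forbidden (parity, ΔS, ΔJ).
Allowed pairs: 0 of 10.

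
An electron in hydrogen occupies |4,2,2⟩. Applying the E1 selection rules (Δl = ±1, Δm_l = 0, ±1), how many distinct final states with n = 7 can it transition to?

E1 requires Δl = ±1, so l_f ∈ {1, 3}; with 0 ≤ l_f ≤ n_f−1 = 6, the allowed l_f values are {1, 3}.
For l_f = 1: m_f ∈ {m_i−1, m_i, m_i+1} ∩ [−1, 1] = {1} → 1 state.
For l_f = 3: m_f ∈ {m_i−1, m_i, m_i+1} ∩ [−3, 3] = {1, 2, 3} → 3 states.
Total: 4.

4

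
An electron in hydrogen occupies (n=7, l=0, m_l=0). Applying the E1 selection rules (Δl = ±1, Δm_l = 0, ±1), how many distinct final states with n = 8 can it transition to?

E1 requires Δl = ±1, so l_f ∈ {-1, 1}; with 0 ≤ l_f ≤ n_f−1 = 7, the allowed l_f values are {1}.
For l_f = 1: m_f ∈ {m_i−1, m_i, m_i+1} ∩ [−1, 1] = {-1, 0, 1} → 3 states.
Total: 3.

3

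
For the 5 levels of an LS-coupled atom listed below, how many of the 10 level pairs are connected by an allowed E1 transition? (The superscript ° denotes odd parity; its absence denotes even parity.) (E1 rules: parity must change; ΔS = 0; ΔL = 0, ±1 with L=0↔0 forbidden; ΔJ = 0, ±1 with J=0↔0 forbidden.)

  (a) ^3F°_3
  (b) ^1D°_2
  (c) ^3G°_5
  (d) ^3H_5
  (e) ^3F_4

3

(a)–(b): forbidden (parity, ΔS).
(a)–(c): forbidden (parity, ΔJ).
(a)–(d): forbidden (ΔL, ΔJ).
(a)–(e): allowed.
(b)–(c): forbidden (parity, ΔS, ΔL, ΔJ).
(b)–(d): forbidden (ΔS, ΔL, ΔJ).
(b)–(e): forbidden (ΔS, ΔJ).
(c)–(d): allowed.
(c)–(e): allowed.
(d)–(e): forbidden (parity, ΔL).
Allowed pairs: 3 of 10.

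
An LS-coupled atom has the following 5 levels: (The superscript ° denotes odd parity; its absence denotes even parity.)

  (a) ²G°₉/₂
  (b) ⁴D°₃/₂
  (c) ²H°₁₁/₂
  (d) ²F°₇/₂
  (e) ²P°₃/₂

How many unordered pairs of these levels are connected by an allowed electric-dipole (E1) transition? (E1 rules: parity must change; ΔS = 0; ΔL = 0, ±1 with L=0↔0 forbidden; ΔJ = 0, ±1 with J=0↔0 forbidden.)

(a)–(b): forbidden (parity, ΔS, ΔL, ΔJ).
(a)–(c): forbidden (parity).
(a)–(d): forbidden (parity).
(a)–(e): forbidden (parity, ΔL, ΔJ).
(b)–(c): forbidden (parity, ΔS, ΔL, ΔJ).
(b)–(d): forbidden (parity, ΔS, ΔJ).
(b)–(e): forbidden (parity, ΔS).
(c)–(d): forbidden (parity, ΔL, ΔJ).
(c)–(e): forbidden (parity, ΔL, ΔJ).
(d)–(e): forbidden (parity, ΔL, ΔJ).
Allowed pairs: 0 of 10.

0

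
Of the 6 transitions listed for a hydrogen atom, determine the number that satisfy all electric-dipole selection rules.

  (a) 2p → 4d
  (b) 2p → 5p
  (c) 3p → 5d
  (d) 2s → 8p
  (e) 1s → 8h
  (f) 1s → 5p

(a) allowed
(b) forbidden — Δl = +0 (E1 requires Δl = ±1)
(c) allowed
(d) allowed
(e) forbidden — Δl = +5 (E1 requires Δl = ±1)
(f) allowed
Total allowed: 4 of 6.

4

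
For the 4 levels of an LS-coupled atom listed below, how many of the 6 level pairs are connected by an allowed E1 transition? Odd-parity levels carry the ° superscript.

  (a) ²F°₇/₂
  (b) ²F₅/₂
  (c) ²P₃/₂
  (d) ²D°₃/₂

3

(a)–(b): allowed.
(a)–(c): forbidden (ΔL, ΔJ).
(a)–(d): forbidden (parity, ΔJ).
(b)–(c): forbidden (parity, ΔL).
(b)–(d): allowed.
(c)–(d): allowed.
Allowed pairs: 3 of 6.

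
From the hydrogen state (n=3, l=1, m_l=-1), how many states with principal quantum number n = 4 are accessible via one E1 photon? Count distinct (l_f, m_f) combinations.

4

E1 requires Δl = ±1, so l_f ∈ {0, 2}; with 0 ≤ l_f ≤ n_f−1 = 3, the allowed l_f values are {0, 2}.
For l_f = 0: m_f ∈ {m_i−1, m_i, m_i+1} ∩ [−0, 0] = {0} → 1 state.
For l_f = 2: m_f ∈ {m_i−1, m_i, m_i+1} ∩ [−2, 2] = {-2, -1, 0} → 3 states.
Total: 4.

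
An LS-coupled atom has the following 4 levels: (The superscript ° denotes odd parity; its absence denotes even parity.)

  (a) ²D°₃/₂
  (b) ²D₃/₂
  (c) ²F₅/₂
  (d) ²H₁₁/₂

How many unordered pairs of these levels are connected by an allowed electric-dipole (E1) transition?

(a)–(b): allowed.
(a)–(c): allowed.
(a)–(d): forbidden (ΔL, ΔJ).
(b)–(c): forbidden (parity).
(b)–(d): forbidden (parity, ΔL, ΔJ).
(c)–(d): forbidden (parity, ΔL, ΔJ).
Allowed pairs: 2 of 6.

2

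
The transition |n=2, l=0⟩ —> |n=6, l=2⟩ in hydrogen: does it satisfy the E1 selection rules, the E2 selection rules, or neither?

Δl = 2 − 0 = +2; l_i + l_f = 2.
E1 (Δl = ±1): not satisfied.
E2 (Δl = 0,±2, l_i+l_f ≥ 2): satisfied.

E2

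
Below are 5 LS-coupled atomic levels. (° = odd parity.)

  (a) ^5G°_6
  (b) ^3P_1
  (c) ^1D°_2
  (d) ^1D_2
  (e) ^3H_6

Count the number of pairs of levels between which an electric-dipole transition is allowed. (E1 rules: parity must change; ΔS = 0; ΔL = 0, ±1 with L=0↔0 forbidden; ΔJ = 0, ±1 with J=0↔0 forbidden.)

(a)–(b): forbidden (ΔS, ΔL, ΔJ).
(a)–(c): forbidden (parity, ΔS, ΔL, ΔJ).
(a)–(d): forbidden (ΔS, ΔL, ΔJ).
(a)–(e): forbidden (ΔS).
(b)–(c): forbidden (ΔS).
(b)–(d): forbidden (parity, ΔS).
(b)–(e): forbidden (parity, ΔL, ΔJ).
(c)–(d): allowed.
(c)–(e): forbidden (ΔS, ΔL, ΔJ).
(d)–(e): forbidden (parity, ΔS, ΔL, ΔJ).
Allowed pairs: 1 of 10.

1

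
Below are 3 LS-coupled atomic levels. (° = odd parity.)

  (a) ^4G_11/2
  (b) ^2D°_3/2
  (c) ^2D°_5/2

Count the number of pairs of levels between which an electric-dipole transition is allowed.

(a)–(b): forbidden (ΔS, ΔL, ΔJ).
(a)–(c): forbidden (ΔS, ΔL, ΔJ).
(b)–(c): forbidden (parity).
Allowed pairs: 0 of 3.

0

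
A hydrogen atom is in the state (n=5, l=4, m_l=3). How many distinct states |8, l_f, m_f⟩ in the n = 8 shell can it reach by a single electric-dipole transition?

5

E1 requires Δl = ±1, so l_f ∈ {3, 5}; with 0 ≤ l_f ≤ n_f−1 = 7, the allowed l_f values are {3, 5}.
For l_f = 3: m_f ∈ {m_i−1, m_i, m_i+1} ∩ [−3, 3] = {2, 3} → 2 states.
For l_f = 5: m_f ∈ {m_i−1, m_i, m_i+1} ∩ [−5, 5] = {2, 3, 4} → 3 states.
Total: 5.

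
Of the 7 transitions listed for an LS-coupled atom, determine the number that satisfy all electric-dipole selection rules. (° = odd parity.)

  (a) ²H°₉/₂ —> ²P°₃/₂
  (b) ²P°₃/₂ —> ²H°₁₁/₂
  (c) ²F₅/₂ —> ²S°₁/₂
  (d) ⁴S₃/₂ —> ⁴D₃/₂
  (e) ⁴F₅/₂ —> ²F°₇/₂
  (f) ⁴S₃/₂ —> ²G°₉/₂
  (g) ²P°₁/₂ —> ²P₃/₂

(a) forbidden (parity, ΔL, ΔJ fail)
(b) forbidden (parity, ΔL, ΔJ fail)
(c) forbidden (ΔL, ΔJ fail)
(d) forbidden (parity, ΔL fail)
(e) forbidden (ΔS fails)
(f) forbidden (ΔS, ΔL, ΔJ fail)
(g) allowed
Total allowed: 1 of 7.

1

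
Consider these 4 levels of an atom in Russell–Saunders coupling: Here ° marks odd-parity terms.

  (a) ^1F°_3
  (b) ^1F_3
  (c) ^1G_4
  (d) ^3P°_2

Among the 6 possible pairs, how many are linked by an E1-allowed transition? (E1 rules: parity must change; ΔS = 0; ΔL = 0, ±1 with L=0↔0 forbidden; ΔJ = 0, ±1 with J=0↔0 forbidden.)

(a)–(b): allowed.
(a)–(c): allowed.
(a)–(d): forbidden (parity, ΔS, ΔL).
(b)–(c): forbidden (parity).
(b)–(d): forbidden (ΔS, ΔL).
(c)–(d): forbidden (ΔS, ΔL, ΔJ).
Allowed pairs: 2 of 6.

2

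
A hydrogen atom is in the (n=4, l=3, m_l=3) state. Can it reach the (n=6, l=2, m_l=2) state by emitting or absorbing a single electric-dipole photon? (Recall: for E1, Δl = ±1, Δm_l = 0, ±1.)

allowed

Initial l = 3, final l = 2, so Δl = -1. E1 requires Δl = ±1: ok.
Δm_l = 2 − (3) = -1. E1 requires Δm_l = 0, ±1: ok.
All E1 selection rules are satisfied.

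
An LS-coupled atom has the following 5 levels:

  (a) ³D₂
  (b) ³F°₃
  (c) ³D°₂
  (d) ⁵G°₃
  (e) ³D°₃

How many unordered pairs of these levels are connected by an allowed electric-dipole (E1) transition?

(a)–(b): allowed.
(a)–(c): allowed.
(a)–(d): forbidden (ΔS, ΔL).
(a)–(e): allowed.
(b)–(c): forbidden (parity).
(b)–(d): forbidden (parity, ΔS).
(b)–(e): forbidden (parity).
(c)–(d): forbidden (parity, ΔS, ΔL).
(c)–(e): forbidden (parity).
(d)–(e): forbidden (parity, ΔS, ΔL).
Allowed pairs: 3 of 10.

3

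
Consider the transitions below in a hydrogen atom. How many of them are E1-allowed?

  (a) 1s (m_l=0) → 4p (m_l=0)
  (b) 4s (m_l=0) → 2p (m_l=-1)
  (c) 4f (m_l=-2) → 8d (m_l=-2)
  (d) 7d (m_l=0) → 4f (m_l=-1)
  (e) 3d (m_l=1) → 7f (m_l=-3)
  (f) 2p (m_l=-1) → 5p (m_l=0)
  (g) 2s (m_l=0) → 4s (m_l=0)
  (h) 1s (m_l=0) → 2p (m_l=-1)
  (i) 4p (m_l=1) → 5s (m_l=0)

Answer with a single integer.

(a) allowed
(b) allowed
(c) allowed
(d) allowed
(e) forbidden — Δm_l = -4 (E1 requires Δm_l = 0, ±1)
(f) forbidden — Δl = +0 (E1 requires Δl = ±1)
(g) forbidden — Δl = +0 (E1 requires Δl = ±1)
(h) allowed
(i) allowed
Total allowed: 6 of 9.

6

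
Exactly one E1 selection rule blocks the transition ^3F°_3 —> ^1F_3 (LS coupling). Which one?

Reading off the term symbols: S 1→0, L 3→3, J 3→3, parity odd→even.
Parity must change: odd → even — ✓.
ΔS = 0: S: 1 → 0 — ✗.
ΔL = 0, ±1 (not L=0↔0): L: 3 → 3, ΔL = +0 — ✓.
ΔJ = 0, ±1 (not J=0↔0): J: 3 → 3, ΔJ = +0 — ✓.

the ΔS = 0 rule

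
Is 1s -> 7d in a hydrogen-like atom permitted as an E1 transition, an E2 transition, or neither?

E2

Δl = 2 − 0 = +2; l_i + l_f = 2.
E1 (Δl = ±1): not satisfied.
E2 (Δl = 0,±2, l_i+l_f ≥ 2): satisfied.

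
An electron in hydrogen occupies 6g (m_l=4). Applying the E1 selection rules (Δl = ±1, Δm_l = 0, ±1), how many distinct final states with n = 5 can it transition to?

E1 requires Δl = ±1, so l_f ∈ {3, 5}; with 0 ≤ l_f ≤ n_f−1 = 4, the allowed l_f values are {3}.
For l_f = 3: m_f ∈ {m_i−1, m_i, m_i+1} ∩ [−3, 3] = {3} → 1 state.
Total: 1.

1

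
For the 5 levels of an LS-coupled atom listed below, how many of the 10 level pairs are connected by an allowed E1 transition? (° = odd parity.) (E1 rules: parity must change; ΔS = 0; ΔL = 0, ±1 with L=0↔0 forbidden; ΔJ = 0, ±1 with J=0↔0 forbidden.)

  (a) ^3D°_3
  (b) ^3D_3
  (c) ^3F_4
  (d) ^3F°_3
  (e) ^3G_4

(a)–(b): allowed.
(a)–(c): allowed.
(a)–(d): forbidden (parity).
(a)–(e): forbidden (ΔL).
(b)–(c): forbidden (parity).
(b)–(d): allowed.
(b)–(e): forbidden (parity, ΔL).
(c)–(d): allowed.
(c)–(e): forbidden (parity).
(d)–(e): allowed.
Allowed pairs: 5 of 10.

5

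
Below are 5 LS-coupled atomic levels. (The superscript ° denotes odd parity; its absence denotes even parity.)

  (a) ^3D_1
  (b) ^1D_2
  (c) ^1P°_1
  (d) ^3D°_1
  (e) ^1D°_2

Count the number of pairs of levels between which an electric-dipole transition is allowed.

3

(a)–(b): forbidden (parity, ΔS).
(a)–(c): forbidden (ΔS).
(a)–(d): allowed.
(a)–(e): forbidden (ΔS).
(b)–(c): allowed.
(b)–(d): forbidden (ΔS).
(b)–(e): allowed.
(c)–(d): forbidden (parity, ΔS).
(c)–(e): forbidden (parity).
(d)–(e): forbidden (parity, ΔS).
Allowed pairs: 3 of 10.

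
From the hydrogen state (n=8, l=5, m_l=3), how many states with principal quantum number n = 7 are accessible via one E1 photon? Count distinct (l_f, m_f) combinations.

6

E1 requires Δl = ±1, so l_f ∈ {4, 6}; with 0 ≤ l_f ≤ n_f−1 = 6, the allowed l_f values are {4, 6}.
For l_f = 4: m_f ∈ {m_i−1, m_i, m_i+1} ∩ [−4, 4] = {2, 3, 4} → 3 states.
For l_f = 6: m_f ∈ {m_i−1, m_i, m_i+1} ∩ [−6, 6] = {2, 3, 4} → 3 states.
Total: 6.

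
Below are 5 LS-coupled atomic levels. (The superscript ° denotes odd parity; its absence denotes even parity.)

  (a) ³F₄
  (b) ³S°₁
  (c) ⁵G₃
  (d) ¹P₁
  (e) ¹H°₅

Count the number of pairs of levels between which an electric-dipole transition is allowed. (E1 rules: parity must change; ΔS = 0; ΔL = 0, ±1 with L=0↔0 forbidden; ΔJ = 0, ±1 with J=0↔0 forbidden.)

0

(a)–(b): forbidden (ΔL, ΔJ).
(a)–(c): forbidden (parity, ΔS).
(a)–(d): forbidden (parity, ΔS, ΔL, ΔJ).
(a)–(e): forbidden (ΔS, ΔL).
(b)–(c): forbidden (ΔS, ΔL, ΔJ).
(b)–(d): forbidden (ΔS).
(b)–(e): forbidden (parity, ΔS, ΔL, ΔJ).
(c)–(d): forbidden (parity, ΔS, ΔL, ΔJ).
(c)–(e): forbidden (ΔS, ΔJ).
(d)–(e): forbidden (ΔL, ΔJ).
Allowed pairs: 0 of 10.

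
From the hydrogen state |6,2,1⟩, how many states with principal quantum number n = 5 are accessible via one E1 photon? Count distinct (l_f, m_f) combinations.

E1 requires Δl = ±1, so l_f ∈ {1, 3}; with 0 ≤ l_f ≤ n_f−1 = 4, the allowed l_f values are {1, 3}.
For l_f = 1: m_f ∈ {m_i−1, m_i, m_i+1} ∩ [−1, 1] = {0, 1} → 2 states.
For l_f = 3: m_f ∈ {m_i−1, m_i, m_i+1} ∩ [−3, 3] = {0, 1, 2} → 3 states.
Total: 5.

5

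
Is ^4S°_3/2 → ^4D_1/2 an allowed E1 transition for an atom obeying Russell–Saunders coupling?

Parity must change: odd → even — ok.
ΔJ = 0, ±1 (not J=0↔0): J: 3/2 → 1/2, ΔJ = -1 — ok.
ΔL = 0, ±1 (not L=0↔0): L: 0 → 2, ΔL = +2 — fails.
ΔS = 0: S: 3/2 → 3/2 — ok.
Rule(s) violated: ΔL.

forbidden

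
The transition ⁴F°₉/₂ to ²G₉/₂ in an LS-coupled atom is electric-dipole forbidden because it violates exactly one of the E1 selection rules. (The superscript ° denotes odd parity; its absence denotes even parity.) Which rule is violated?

the ΔS = 0 rule

Initial level: S=3/2, L=3, J=9/2, parity odd. Final level: S=1/2, L=4, J=9/2, parity even.
ΔJ = 0, ±1 (not J=0↔0): J: 9/2 → 9/2, ΔJ = +0 — satisfied.
Parity must change: odd → even — satisfied.
ΔS = 0: S: 3/2 → 1/2 — violated.
ΔL = 0, ±1 (not L=0↔0): L: 3 → 4, ΔL = +1 — satisfied.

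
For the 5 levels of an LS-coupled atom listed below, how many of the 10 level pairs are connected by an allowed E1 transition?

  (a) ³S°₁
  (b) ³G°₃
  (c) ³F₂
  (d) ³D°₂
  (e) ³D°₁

3

(a)–(b): forbidden (parity, ΔL, ΔJ).
(a)–(c): forbidden (ΔL).
(a)–(d): forbidden (parity, ΔL).
(a)–(e): forbidden (parity, ΔL).
(b)–(c): allowed.
(b)–(d): forbidden (parity, ΔL).
(b)–(e): forbidden (parity, ΔL, ΔJ).
(c)–(d): allowed.
(c)–(e): allowed.
(d)–(e): forbidden (parity).
Allowed pairs: 3 of 10.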